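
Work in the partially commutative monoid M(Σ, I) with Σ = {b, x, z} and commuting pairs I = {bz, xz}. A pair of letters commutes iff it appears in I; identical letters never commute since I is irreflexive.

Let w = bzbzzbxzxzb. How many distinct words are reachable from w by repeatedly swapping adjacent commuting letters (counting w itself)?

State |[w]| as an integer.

462

#0=b has no predecessor
#1=z has no predecessor
#2=b depends on [0:b]
#3=z depends on [1:z]
#4=z depends on [3:z]
#5=b depends on [2:b]
#6=x depends on [5:b]
#7=z depends on [4:z]
#8=x depends on [6:x]
#9=z depends on [7:z]
#10=b depends on [8:x]
sources: [0:b, 1:z]
N(rest) = Σ N(rest − s) over sources s of rest; N(one piece) = 1:
  size 1 → [9]=1  [10]=1
  size 2 → [7,9]=1  [8,10]=1  [9,10]=2
  size 3 → [4,7,9]=1  [6,8,10]=1  [7,9,10]=3  [8,9,10]=3
  size 4 → [3,4,7,9]=1  [4,7,9,10]=4  [5,6,8,10]=1  [6,8,9,10]=4  [7,8,9,10]=6
  size 5 → [1,3,4,7,9]=1  [2,5,6,8,10]=1  [3,4,7,9,10]=5  [4,7,8,9,10]=10  [5,6,8,9,10]=5  [6,7,8,9,10]=10
  size 6 → [0,2,5,6,8,10]=1  [1,3,4,7,9,10]=6  [2,5,6,8,9,10]=6  [3,4,7,8,9,10]=15  [4,6,7,8,9,10]=20  [5,6,7,8,9,10]=15
  size 7 → [0,2,5,6,8,9,10]=7  [1,3,4,7,8,9,10]=21  [2,5,6,7,8,9,10]=21  [3,4,6,7,8,9,10]=35  [4,5,6,7,8,9,10]=35
  size 8 → [0,2,5,6,7,8,9,10]=28  [1,3,4,6,7,8,9,10]=56  [2,4,5,6,7,8,9,10]=56  [3,4,5,6,7,8,9,10]=70
  size 9 → [0,2,4,5,6,7,8,9,10]=84  [1,3,4,5,6,7,8,9,10]=126  [2,3,4,5,6,7,8,9,10]=126
  first=0(b) contributes 252
  first=1(z) contributes 210
|[w]| = 462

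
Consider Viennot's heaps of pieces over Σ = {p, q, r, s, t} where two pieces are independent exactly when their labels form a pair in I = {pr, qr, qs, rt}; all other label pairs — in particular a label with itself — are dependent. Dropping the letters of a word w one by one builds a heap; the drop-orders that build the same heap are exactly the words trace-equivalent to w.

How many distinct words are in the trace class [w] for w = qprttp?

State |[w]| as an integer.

piece 0:q — minimal
piece 1:p rests on {0:q}
piece 2:r — minimal
piece 3:t rests on {1:p}
piece 4:t rests on {3:t}
piece 5:p rests on {4:t}
minimal pieces: {0:q, 2:r}
ways to finish when only these pieces remain (= sum over removing one remaining piece with nothing left below it):
  1 left: {2}→1  {5}→1
  2 left: {2,5}→2  {4,5}→1
  3 left: {2,4,5}→3  {3,4,5}→1
  4 left: {1,3,4,5}→1  {2,3,4,5}→4
  placing 0:q first → 5 extensions
  placing 2:r first → 1 extensions
total linear extensions = 6

6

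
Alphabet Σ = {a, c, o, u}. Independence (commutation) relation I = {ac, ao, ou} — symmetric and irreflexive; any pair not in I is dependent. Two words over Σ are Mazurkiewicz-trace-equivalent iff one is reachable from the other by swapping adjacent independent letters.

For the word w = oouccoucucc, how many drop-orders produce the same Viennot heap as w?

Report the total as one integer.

piece 0:o — minimal
piece 1:o rests on {0:o}
piece 2:u — minimal
piece 3:c rests on {1:o, 2:u}
piece 4:c rests on {3:c}
piece 5:o rests on {4:c}
piece 6:u rests on {4:c}
piece 7:c rests on {5:o, 6:u}
piece 8:u rests on {7:c}
piece 9:c rests on {8:u}
piece 10:c rests on {9:c}
minimal pieces: {0:o, 2:u}
ways to finish when only these pieces remain (= sum over removing one remaining piece with nothing left below it):
  1 left: {10}→1
  2 left: {9,10}→1
  3 left: {8,9,10}→1
  4 left: {7,8,9,10}→1
  5 left: {5,7,8,9,10}→1  {6,7,8,9,10}→1
  6 left: {5,6,7,8,9,10}→2
  7 left: {4,5,6,7,8,9,10}→2
  8 left: {3,4,5,6,7,8,9,10}→2
  9 left: {1,3,4,5,6,7,8,9,10}→2  {2,3,4,5,6,7,8,9,10}→2
  placing 0:o first → 4 extensions
  placing 2:u first → 2 extensions
total linear extensions = 6

6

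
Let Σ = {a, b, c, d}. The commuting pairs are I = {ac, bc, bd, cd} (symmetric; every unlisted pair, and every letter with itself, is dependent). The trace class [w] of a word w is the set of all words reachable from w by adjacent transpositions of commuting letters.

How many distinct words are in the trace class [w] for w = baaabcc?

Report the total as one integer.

drop 0:b onto floor
drop 1:a onto {0:b}
drop 2:a onto {1:a}
drop 3:a onto {2:a}
drop 4:b onto {3:a}
drop 5:c onto floor
drop 6:c onto {5:c}
ground layer = {0:b, 5:c}
drop-orders for the pieces not yet dropped (sum over which currently-grounded one goes next):
  1 to go: {4} 1  {6} 1
  2 to go: {3,4} 1  {4,6} 2  {5,6} 1
  3 to go: {2,3,4} 1  {3,4,6} 3  {4,5,6} 3
  4 to go: {1,2,3,4} 1  {2,3,4,6} 4  {3,4,5,6} 6
  5 to go: {0,1,2,3,4} 1  {1,2,3,4,6} 5  {2,3,4,5,6} 10
  if 0:b drops first: 15 orders
  if 5:c drops first: 6 orders
heap linearizations: 21

21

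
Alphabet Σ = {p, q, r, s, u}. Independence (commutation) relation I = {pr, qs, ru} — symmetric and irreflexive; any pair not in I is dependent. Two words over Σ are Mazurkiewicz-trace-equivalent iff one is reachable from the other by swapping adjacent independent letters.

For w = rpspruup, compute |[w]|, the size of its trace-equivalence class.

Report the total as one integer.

0(r) covers ∅
1(p) covers ∅
2(s) covers 0:r, 1:p
3(p) covers 2:s
4(r) covers 2:s
5(u) covers 3:p
6(u) covers 5:u
7(p) covers 6:u
floor of heap: 0:r, 1:p
completions by unplaced set U, small U first (add the entries for U minus each lowest piece of U):
  |U|=1: {4}:1  {7}:1
  |U|=2: {4,7}:2  {6,7}:1
  |U|=3: {4,6,7}:3  {5,6,7}:1
  |U|=4: {3,5,6,7}:1  {4,5,6,7}:4
  |U|=5: {3,4,5,6,7}:5
  |U|=6: {2,3,4,5,6,7}:5
  start at 0(r): 5
  start at 1(p): 5
sum over floor = 10

10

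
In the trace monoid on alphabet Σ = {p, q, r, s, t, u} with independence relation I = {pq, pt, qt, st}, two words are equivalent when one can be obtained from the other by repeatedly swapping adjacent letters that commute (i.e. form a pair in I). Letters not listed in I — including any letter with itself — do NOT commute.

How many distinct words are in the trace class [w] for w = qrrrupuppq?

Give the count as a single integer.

drop 0:q onto floor
drop 1:r onto {0:q}
drop 2:r onto {1:r}
drop 3:r onto {2:r}
drop 4:u onto {3:r}
drop 5:p onto {4:u}
drop 6:u onto {5:p}
drop 7:p onto {6:u}
drop 8:p onto {7:p}
drop 9:q onto {6:u}
ground layer = {0:q}
drop-orders for the pieces not yet dropped (sum over which currently-grounded one goes next):
  1 to go: {8} 1  {9} 1
  2 to go: {7,8} 1  {8,9} 2
  3 to go: {7,8,9} 3
  4 to go: {6,7,8,9} 3
  5 to go: {5,6,7,8,9} 3
  6 to go: {4,5,6,7,8,9} 3
  7 to go: {3,4,5,6,7,8,9} 3
  8 to go: {2,3,4,5,6,7,8,9} 3
  if 0:q drops first: 3 orders

3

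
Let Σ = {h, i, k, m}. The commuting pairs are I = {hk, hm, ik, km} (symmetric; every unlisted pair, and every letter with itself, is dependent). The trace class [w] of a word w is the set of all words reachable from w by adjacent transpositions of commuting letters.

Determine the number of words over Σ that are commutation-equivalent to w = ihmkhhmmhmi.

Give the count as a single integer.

0(i) covers ∅
1(h) covers 0:i
2(m) covers 0:i
3(k) covers ∅
4(h) covers 1:h
5(h) covers 4:h
6(m) covers 2:m
7(m) covers 6:m
8(h) covers 5:h
9(m) covers 7:m
10(i) covers 8:h, 9:m
floor of heap: 0:i, 3:k
completions by unplaced set U, small U first (add the entries for U minus each lowest piece of U):
  |U|=1: {3}:1  {10}:1
  |U|=2: {3,10}:2  {8,10}:1  {9,10}:1
  |U|=3: {3,8,10}:3  {3,9,10}:3  {5,8,10}:1  {7,9,10}:1  {8,9,10}:2
  |U|=4: {3,5,8,10}:4  {3,7,9,10}:4  {3,8,9,10}:8  {4,5,8,10}:1  {5,8,9,10}:3  {6,7,9,10}:1  {7,8,9,10}:3
  |U|=5: {1,4,5,8,10}:1  {2,6,7,9,10}:1  {3,4,5,8,10}:5  {3,5,8,9,10}:15  {3,6,7,9,10}:5  {3,7,8,9,10}:15  {4,5,8,9,10}:4  {5,7,8,9,10}:6  {6,7,8,9,10}:4
  |U|=6: {1,3,4,5,8,10}:6  {1,4,5,8,9,10}:5  {2,3,6,7,9,10}:6  {2,6,7,8,9,10}:5  {3,4,5,8,9,10}:24  {3,5,7,8,9,10}:36  {3,6,7,8,9,10}:24  {4,5,7,8,9,10}:10  {5,6,7,8,9,10}:10
  |U|=7: {1,3,4,5,8,9,10}:35  {1,4,5,7,8,9,10}:15  {2,3,6,7,8,9,10}:35  {2,5,6,7,8,9,10}:15  {3,4,5,7,8,9,10}:70  {3,5,6,7,8,9,10}:70  {4,5,6,7,8,9,10}:20
  |U|=8: {1,3,4,5,7,8,9,10}:120  {1,4,5,6,7,8,9,10}:35  {2,3,5,6,7,8,9,10}:120  {2,4,5,6,7,8,9,10}:35  {3,4,5,6,7,8,9,10}:160
  |U|=9: {1,2,4,5,6,7,8,9,10}:70  {1,3,4,5,6,7,8,9,10}:315  {2,3,4,5,6,7,8,9,10}:315
  start at 0(i): 700
  start at 3(k): 70
sum over floor = 770

770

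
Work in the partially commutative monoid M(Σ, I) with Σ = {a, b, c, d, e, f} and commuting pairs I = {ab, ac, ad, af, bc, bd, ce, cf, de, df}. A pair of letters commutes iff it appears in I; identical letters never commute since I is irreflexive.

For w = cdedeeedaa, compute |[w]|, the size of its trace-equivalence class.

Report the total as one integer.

piece 0:c — minimal
piece 1:d rests on {0:c}
piece 2:e — minimal
piece 3:d rests on {1:d}
piece 4:e rests on {2:e}
piece 5:e rests on {4:e}
piece 6:e rests on {5:e}
piece 7:d rests on {3:d}
piece 8:a rests on {6:e}
piece 9:a rests on {8:a}
minimal pieces: {0:c, 2:e}
ways to finish when only these pieces remain (= sum over removing one remaining piece with nothing left below it):
  1 left: {7}→1  {9}→1
  2 left: {3,7}→1  {7,9}→2  {8,9}→1
  3 left: {1,3,7}→1  {3,7,9}→3  {6,8,9}→1  {7,8,9}→3
  4 left: {0,1,3,7}→1  {1,3,7,9}→4  {3,7,8,9}→6  {5,6,8,9}→1  {6,7,8,9}→4
  5 left: {0,1,3,7,9}→5  {1,3,7,8,9}→10  {3,6,7,8,9}→10  {4,5,6,8,9}→1  {5,6,7,8,9}→5
  6 left: {0,1,3,7,8,9}→15  {1,3,6,7,8,9}→20  {2,4,5,6,8,9}→1  {3,5,6,7,8,9}→15  {4,5,6,7,8,9}→6
  7 left: {0,1,3,6,7,8,9}→35  {1,3,5,6,7,8,9}→35  {2,4,5,6,7,8,9}→7  {3,4,5,6,7,8,9}→21
  8 left: {0,1,3,5,6,7,8,9}→70  {1,3,4,5,6,7,8,9}→56  {2,3,4,5,6,7,8,9}→28
  placing 0:c first → 84 extensions
  placing 2:e first → 126 extensions
total linear extensions = 210

210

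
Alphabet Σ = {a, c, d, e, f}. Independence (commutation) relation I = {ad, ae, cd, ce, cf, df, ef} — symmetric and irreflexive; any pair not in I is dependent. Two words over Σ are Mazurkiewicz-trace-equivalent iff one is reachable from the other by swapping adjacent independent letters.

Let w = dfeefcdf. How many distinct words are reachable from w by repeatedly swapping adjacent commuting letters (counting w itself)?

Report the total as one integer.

280

0(d) covers ∅
1(f) covers ∅
2(e) covers 0:d
3(e) covers 2:e
4(f) covers 1:f
5(c) covers ∅
6(d) covers 3:e
7(f) covers 4:f
floor of heap: 0:d, 1:f, 5:c
completions by unplaced set U, small U first (add the entries for U minus each lowest piece of U):
  |U|=1: {5}:1  {6}:1  {7}:1
  |U|=2: {3,6}:1  {4,7}:1  {5,6}:2  {5,7}:2  {6,7}:2
  |U|=3: {1,4,7}:1  {2,3,6}:1  {3,5,6}:3  {3,6,7}:3  {4,5,7}:3  {4,6,7}:3  {5,6,7}:6
  |U|=4: {0,2,3,6}:1  {1,4,5,7}:4  {1,4,6,7}:4  {2,3,5,6}:4  {2,3,6,7}:4  {3,4,6,7}:6  {3,5,6,7}:12  {4,5,6,7}:12
  |U|=5: {0,2,3,5,6}:5  {0,2,3,6,7}:5  {1,3,4,6,7}:10  {1,4,5,6,7}:20  {2,3,4,6,7}:10  {2,3,5,6,7}:20  {3,4,5,6,7}:30
  |U|=6: {0,2,3,4,6,7}:15  {0,2,3,5,6,7}:30  {1,2,3,4,6,7}:20  {1,3,4,5,6,7}:60  {2,3,4,5,6,7}:60
  start at 0(d): 140
  start at 1(f): 105
  start at 5(c): 35
sum over floor = 280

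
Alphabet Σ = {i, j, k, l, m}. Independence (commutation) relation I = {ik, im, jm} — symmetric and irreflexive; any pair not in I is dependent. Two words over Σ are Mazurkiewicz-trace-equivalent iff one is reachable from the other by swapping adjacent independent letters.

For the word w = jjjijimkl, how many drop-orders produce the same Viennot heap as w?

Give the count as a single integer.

piece 0:j — minimal
piece 1:j rests on {0:j}
piece 2:j rests on {1:j}
piece 3:i rests on {2:j}
piece 4:j rests on {3:i}
piece 5:i rests on {4:j}
piece 6:m — minimal
piece 7:k rests on {4:j, 6:m}
piece 8:l rests on {5:i, 7:k}
minimal pieces: {0:j, 6:m}
ways to finish when only these pieces remain (= sum over removing one remaining piece with nothing left below it):
  1 left: {8}→1
  2 left: {5,8}→1  {7,8}→1
  3 left: {5,7,8}→2  {6,7,8}→1
  4 left: {4,5,7,8}→2  {5,6,7,8}→3
  5 left: {3,4,5,7,8}→2  {4,5,6,7,8}→5
  6 left: {2,3,4,5,7,8}→2  {3,4,5,6,7,8}→7
  7 left: {1,2,3,4,5,7,8}→2  {2,3,4,5,6,7,8}→9
  placing 0:j first → 11 extensions
  placing 6:m first → 2 extensions
total linear extensions = 13

13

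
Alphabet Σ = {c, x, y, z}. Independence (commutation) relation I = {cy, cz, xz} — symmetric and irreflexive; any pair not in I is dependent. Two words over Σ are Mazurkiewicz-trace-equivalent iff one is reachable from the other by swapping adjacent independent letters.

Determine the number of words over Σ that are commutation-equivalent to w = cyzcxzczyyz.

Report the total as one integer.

drop 0:c onto floor
drop 1:y onto floor
drop 2:z onto {1:y}
drop 3:c onto {0:c}
drop 4:x onto {1:y, 3:c}
drop 5:z onto {2:z}
drop 6:c onto {4:x}
drop 7:z onto {5:z}
drop 8:y onto {4:x, 7:z}
drop 9:y onto {8:y}
drop 10:z onto {9:y}
ground layer = {0:c, 1:y}
drop-orders for the pieces not yet dropped (sum over which currently-grounded one goes next):
  1 to go: {6} 1  {10} 1
  2 to go: {6,10} 2  {9,10} 1
  3 to go: {6,9,10} 3  {8,9,10} 1
  4 to go: {6,8,9,10} 4  {7,8,9,10} 1
  5 to go: {4,6,8,9,10} 4  {5,7,8,9,10} 1  {6,7,8,9,10} 5
  6 to go: {2,5,7,8,9,10} 1  {3,4,6,8,9,10} 4  {4,6,7,8,9,10} 9  {5,6,7,8,9,10} 6
  7 to go: {0,3,4,6,8,9,10} 4  {2,5,6,7,8,9,10} 7  {3,4,6,7,8,9,10} 13  {4,5,6,7,8,9,10} 15
  8 to go: {0,3,4,6,7,8,9,10} 17  {2,4,5,6,7,8,9,10} 22  {3,4,5,6,7,8,9,10} 28
  9 to go: {0,3,4,5,6,7,8,9,10} 45  {1,2,4,5,6,7,8,9,10} 22  {2,3,4,5,6,7,8,9,10} 50
  if 0:c drops first: 72 orders
  if 1:y drops first: 95 orders
heap linearizations: 167

167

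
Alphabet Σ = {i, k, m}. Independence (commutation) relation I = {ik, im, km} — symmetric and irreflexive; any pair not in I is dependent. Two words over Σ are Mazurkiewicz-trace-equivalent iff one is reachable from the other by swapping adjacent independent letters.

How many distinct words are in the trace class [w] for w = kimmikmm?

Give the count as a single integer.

420

drop 0:k onto floor
drop 1:i onto floor
drop 2:m onto floor
drop 3:m onto {2:m}
drop 4:i onto {1:i}
drop 5:k onto {0:k}
drop 6:m onto {3:m}
drop 7:m onto {6:m}
ground layer = {0:k, 1:i, 2:m}
drop-orders for the pieces not yet dropped (sum over which currently-grounded one goes next):
  1 to go: {4} 1  {5} 1  {7} 1
  2 to go: {0,5} 1  {1,4} 1  {4,5} 2  {4,7} 2  {5,7} 2  {6,7} 1
  3 to go: {0,4,5} 3  {0,5,7} 3  {1,4,5} 3  {1,4,7} 3  {3,6,7} 1  {4,5,7} 6  {4,6,7} 3  {5,6,7} 3
  4 to go: {0,1,4,5} 6  {0,4,5,7} 12  {0,5,6,7} 6  {1,4,5,7} 12  {1,4,6,7} 6  {2,3,6,7} 1  {3,4,6,7} 4  {3,5,6,7} 4  {4,5,6,7} 12
  5 to go: {0,1,4,5,7} 30  {0,3,5,6,7} 10  {0,4,5,6,7} 30  {1,3,4,6,7} 10  {1,4,5,6,7} 30  {2,3,4,6,7} 5  {2,3,5,6,7} 5  {3,4,5,6,7} 20
  6 to go: {0,1,4,5,6,7} 90  {0,2,3,5,6,7} 15  {0,3,4,5,6,7} 60  {1,2,3,4,6,7} 15  {1,3,4,5,6,7} 60  {2,3,4,5,6,7} 30
  if 0:k drops first: 105 orders
  if 1:i drops first: 105 orders
  if 2:m drops first: 210 orders
heap linearizations: 420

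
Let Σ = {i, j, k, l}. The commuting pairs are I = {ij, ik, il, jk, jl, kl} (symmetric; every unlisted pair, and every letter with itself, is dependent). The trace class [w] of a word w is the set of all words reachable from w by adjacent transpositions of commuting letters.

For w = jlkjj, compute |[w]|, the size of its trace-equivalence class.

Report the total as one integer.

20

#0=j has no predecessor
#1=l has no predecessor
#2=k has no predecessor
#3=j depends on [0:j]
#4=j depends on [3:j]
sources: [0:j, 1:l, 2:k]
N(rest) = Σ N(rest − s) over sources s of rest; N(one piece) = 1:
  size 1 → [1]=1  [2]=1  [4]=1
  size 2 → [1,2]=2  [1,4]=2  [2,4]=2  [3,4]=1
  size 3 → [0,3,4]=1  [1,2,4]=6  [1,3,4]=3  [2,3,4]=3
  first=0(j) contributes 12
  first=1(l) contributes 4
  first=2(k) contributes 4
|[w]| = 20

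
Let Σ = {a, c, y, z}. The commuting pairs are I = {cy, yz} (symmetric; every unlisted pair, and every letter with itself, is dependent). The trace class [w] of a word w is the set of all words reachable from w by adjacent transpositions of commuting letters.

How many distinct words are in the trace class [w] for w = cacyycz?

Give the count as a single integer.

#0=c has no predecessor
#1=a depends on [0:c]
#2=c depends on [1:a]
#3=y depends on [1:a]
#4=y depends on [3:y]
#5=c depends on [2:c]
#6=z depends on [5:c]
sources: [0:c]
N(rest) = Σ N(rest − s) over sources s of rest; N(one piece) = 1:
  size 1 → [4]=1  [6]=1
  size 2 → [3,4]=1  [4,6]=2  [5,6]=1
  size 3 → [2,5,6]=1  [3,4,6]=3  [4,5,6]=3
  size 4 → [2,4,5,6]=4  [3,4,5,6]=6
  size 5 → [2,3,4,5,6]=10
  first=0(c) contributes 10

10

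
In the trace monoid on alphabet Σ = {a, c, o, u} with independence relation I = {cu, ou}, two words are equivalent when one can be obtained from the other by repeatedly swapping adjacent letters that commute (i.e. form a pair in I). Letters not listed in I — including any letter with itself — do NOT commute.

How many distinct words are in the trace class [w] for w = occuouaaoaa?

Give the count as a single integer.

drop 0:o onto floor
drop 1:c onto {0:o}
drop 2:c onto {1:c}
drop 3:u onto floor
drop 4:o onto {2:c}
drop 5:u onto {3:u}
drop 6:a onto {4:o, 5:u}
drop 7:a onto {6:a}
drop 8:o onto {7:a}
drop 9:a onto {8:o}
drop 10:a onto {9:a}
ground layer = {0:o, 3:u}
drop-orders for the pieces not yet dropped (sum over which currently-grounded one goes next):
  1 to go: {10} 1
  2 to go: {9,10} 1
  3 to go: {8,9,10} 1
  4 to go: {7,8,9,10} 1
  5 to go: {6,7,8,9,10} 1
  6 to go: {4,6,7,8,9,10} 1  {5,6,7,8,9,10} 1
  7 to go: {2,4,6,7,8,9,10} 1  {3,5,6,7,8,9,10} 1  {4,5,6,7,8,9,10} 2
  8 to go: {1,2,4,6,7,8,9,10} 1  {2,4,5,6,7,8,9,10} 3  {3,4,5,6,7,8,9,10} 3
  9 to go: {0,1,2,4,6,7,8,9,10} 1  {1,2,4,5,6,7,8,9,10} 4  {2,3,4,5,6,7,8,9,10} 6
  if 0:o drops first: 10 orders
  if 3:u drops first: 5 orders
heap linearizations: 15

15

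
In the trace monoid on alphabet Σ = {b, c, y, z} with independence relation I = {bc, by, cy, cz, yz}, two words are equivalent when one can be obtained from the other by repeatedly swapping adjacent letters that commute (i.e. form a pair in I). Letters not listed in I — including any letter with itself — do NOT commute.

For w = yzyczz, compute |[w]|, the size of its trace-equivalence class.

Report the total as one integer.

drop 0:y onto floor
drop 1:z onto floor
drop 2:y onto {0:y}
drop 3:c onto floor
drop 4:z onto {1:z}
drop 5:z onto {4:z}
ground layer = {0:y, 1:z, 3:c}
drop-orders for the pieces not yet dropped (sum over which currently-grounded one goes next):
  1 to go: {2} 1  {3} 1  {5} 1
  2 to go: {0,2} 1  {2,3} 2  {2,5} 2  {3,5} 2  {4,5} 1
  3 to go: {0,2,3} 3  {0,2,5} 3  {1,4,5} 1  {2,3,5} 6  {2,4,5} 3  {3,4,5} 3
  4 to go: {0,2,3,5} 12  {0,2,4,5} 6  {1,2,4,5} 4  {1,3,4,5} 4  {2,3,4,5} 12
  if 0:y drops first: 20 orders
  if 1:z drops first: 30 orders
  if 3:c drops first: 10 orders
heap linearizations: 60

60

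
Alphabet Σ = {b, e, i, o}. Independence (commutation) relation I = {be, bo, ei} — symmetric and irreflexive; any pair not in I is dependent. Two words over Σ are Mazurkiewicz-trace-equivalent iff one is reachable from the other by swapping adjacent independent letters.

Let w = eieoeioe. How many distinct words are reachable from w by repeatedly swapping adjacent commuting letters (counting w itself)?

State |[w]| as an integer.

6

drop 0:e onto floor
drop 1:i onto floor
drop 2:e onto {0:e}
drop 3:o onto {1:i, 2:e}
drop 4:e onto {3:o}
drop 5:i onto {3:o}
drop 6:o onto {4:e, 5:i}
drop 7:e onto {6:o}
ground layer = {0:e, 1:i}
drop-orders for the pieces not yet dropped (sum over which currently-grounded one goes next):
  1 to go: {7} 1
  2 to go: {6,7} 1
  3 to go: {4,6,7} 1  {5,6,7} 1
  4 to go: {4,5,6,7} 2
  5 to go: {3,4,5,6,7} 2
  6 to go: {1,3,4,5,6,7} 2  {2,3,4,5,6,7} 2
  if 0:e drops first: 4 orders
  if 1:i drops first: 2 orders
heap linearizations: 6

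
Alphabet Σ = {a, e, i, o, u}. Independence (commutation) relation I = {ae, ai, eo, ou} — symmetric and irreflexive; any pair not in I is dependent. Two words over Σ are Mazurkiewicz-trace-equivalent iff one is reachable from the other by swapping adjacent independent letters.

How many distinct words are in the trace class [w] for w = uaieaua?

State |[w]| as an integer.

drop 0:u onto floor
drop 1:a onto {0:u}
drop 2:i onto {0:u}
drop 3:e onto {2:i}
drop 4:a onto {1:a}
drop 5:u onto {3:e, 4:a}
drop 6:a onto {5:u}
ground layer = {0:u}
drop-orders for the pieces not yet dropped (sum over which currently-grounded one goes next):
  1 to go: {6} 1
  2 to go: {5,6} 1
  3 to go: {3,5,6} 1  {4,5,6} 1
  4 to go: {1,4,5,6} 1  {2,3,5,6} 1  {3,4,5,6} 2
  5 to go: {1,3,4,5,6} 3  {2,3,4,5,6} 3
  if 0:u drops first: 6 orders

6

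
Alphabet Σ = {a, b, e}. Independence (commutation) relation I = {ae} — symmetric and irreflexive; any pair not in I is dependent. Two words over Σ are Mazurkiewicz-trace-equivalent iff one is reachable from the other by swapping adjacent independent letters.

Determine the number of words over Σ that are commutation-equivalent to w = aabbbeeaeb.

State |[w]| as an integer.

4

drop 0:a onto floor
drop 1:a onto {0:a}
drop 2:b onto {1:a}
drop 3:b onto {2:b}
drop 4:b onto {3:b}
drop 5:e onto {4:b}
drop 6:e onto {5:e}
drop 7:a onto {4:b}
drop 8:e onto {6:e}
drop 9:b onto {7:a, 8:e}
ground layer = {0:a}
drop-orders for the pieces not yet dropped (sum over which currently-grounded one goes next):
  1 to go: {9} 1
  2 to go: {7,9} 1  {8,9} 1
  3 to go: {6,8,9} 1  {7,8,9} 2
  4 to go: {5,6,8,9} 1  {6,7,8,9} 3
  5 to go: {5,6,7,8,9} 4
  6 to go: {4,5,6,7,8,9} 4
  7 to go: {3,4,5,6,7,8,9} 4
  8 to go: {2,3,4,5,6,7,8,9} 4
  if 0:a drops first: 4 orders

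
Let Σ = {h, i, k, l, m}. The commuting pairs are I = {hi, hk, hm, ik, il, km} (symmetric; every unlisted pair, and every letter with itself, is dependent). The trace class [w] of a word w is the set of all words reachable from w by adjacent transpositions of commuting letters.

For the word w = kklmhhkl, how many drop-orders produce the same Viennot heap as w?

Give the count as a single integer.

piece 0:k — minimal
piece 1:k rests on {0:k}
piece 2:l rests on {1:k}
piece 3:m rests on {2:l}
piece 4:h rests on {2:l}
piece 5:h rests on {4:h}
piece 6:k rests on {2:l}
piece 7:l rests on {3:m, 5:h, 6:k}
minimal pieces: {0:k}
ways to finish when only these pieces remain (= sum over removing one remaining piece with nothing left below it):
  1 left: {7}→1
  2 left: {3,7}→1  {5,7}→1  {6,7}→1
  3 left: {3,5,7}→2  {3,6,7}→2  {4,5,7}→1  {5,6,7}→2
  4 left: {3,4,5,7}→3  {3,5,6,7}→6  {4,5,6,7}→3
  5 left: {3,4,5,6,7}→12
  6 left: {2,3,4,5,6,7}→12
  placing 0:k first → 12 extensions

12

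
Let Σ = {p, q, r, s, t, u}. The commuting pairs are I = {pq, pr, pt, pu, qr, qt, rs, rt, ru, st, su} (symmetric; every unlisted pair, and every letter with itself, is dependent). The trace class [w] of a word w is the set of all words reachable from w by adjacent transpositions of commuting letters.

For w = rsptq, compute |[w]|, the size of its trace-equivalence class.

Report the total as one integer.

40

drop 0:r onto floor
drop 1:s onto floor
drop 2:p onto {1:s}
drop 3:t onto floor
drop 4:q onto {1:s}
ground layer = {0:r, 1:s, 3:t}
drop-orders for the pieces not yet dropped (sum over which currently-grounded one goes next):
  1 to go: {0} 1  {2} 1  {3} 1  {4} 1
  2 to go: {0,2} 2  {0,3} 2  {0,4} 2  {2,3} 2  {2,4} 2  {3,4} 2
  3 to go: {0,2,3} 6  {0,2,4} 6  {0,3,4} 6  {1,2,4} 2  {2,3,4} 6
  if 0:r drops first: 8 orders
  if 1:s drops first: 24 orders
  if 3:t drops first: 8 orders
heap linearizations: 40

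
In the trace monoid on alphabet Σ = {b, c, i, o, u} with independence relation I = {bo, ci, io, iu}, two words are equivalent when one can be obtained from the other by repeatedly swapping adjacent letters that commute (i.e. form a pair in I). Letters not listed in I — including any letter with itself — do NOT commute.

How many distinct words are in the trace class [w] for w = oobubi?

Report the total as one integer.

0(o) covers ∅
1(o) covers 0:o
2(b) covers ∅
3(u) covers 1:o, 2:b
4(b) covers 3:u
5(i) covers 4:b
floor of heap: 0:o, 2:b
completions by unplaced set U, small U first (add the entries for U minus each lowest piece of U):
  |U|=1: {5}:1
  |U|=2: {4,5}:1
  |U|=3: {3,4,5}:1
  |U|=4: {1,3,4,5}:1  {2,3,4,5}:1
  start at 0(o): 2
  start at 2(b): 1
sum over floor = 3

3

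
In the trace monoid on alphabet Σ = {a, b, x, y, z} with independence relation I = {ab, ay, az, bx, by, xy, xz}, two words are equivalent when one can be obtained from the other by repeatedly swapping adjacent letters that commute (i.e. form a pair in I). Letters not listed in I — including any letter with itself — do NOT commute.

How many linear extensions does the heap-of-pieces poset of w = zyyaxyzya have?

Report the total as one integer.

#0=z has no predecessor
#1=y depends on [0:z]
#2=y depends on [1:y]
#3=a has no predecessor
#4=x depends on [3:a]
#5=y depends on [2:y]
#6=z depends on [5:y]
#7=y depends on [6:z]
#8=a depends on [4:x]
sources: [0:z, 3:a]
N(rest) = Σ N(rest − s) over sources s of rest; N(one piece) = 1:
  size 1 → [7]=1  [8]=1
  size 2 → [4,8]=1  [6,7]=1  [7,8]=2
  size 3 → [3,4,8]=1  [4,7,8]=3  [5,6,7]=1  [6,7,8]=3
  size 4 → [2,5,6,7]=1  [3,4,7,8]=4  [4,6,7,8]=6  [5,6,7,8]=4
  size 5 → [1,2,5,6,7]=1  [2,5,6,7,8]=5  [3,4,6,7,8]=10  [4,5,6,7,8]=10
  size 6 → [0,1,2,5,6,7]=1  [1,2,5,6,7,8]=6  [2,4,5,6,7,8]=15  [3,4,5,6,7,8]=20
  size 7 → [0,1,2,5,6,7,8]=7  [1,2,4,5,6,7,8]=21  [2,3,4,5,6,7,8]=35
  first=0(z) contributes 56
  first=3(a) contributes 28
|[w]| = 84

84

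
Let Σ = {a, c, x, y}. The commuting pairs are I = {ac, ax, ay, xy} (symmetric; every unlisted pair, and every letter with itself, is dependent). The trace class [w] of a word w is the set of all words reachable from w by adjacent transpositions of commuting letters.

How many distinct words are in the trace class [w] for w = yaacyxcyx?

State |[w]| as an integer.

144

drop 0:y onto floor
drop 1:a onto floor
drop 2:a onto {1:a}
drop 3:c onto {0:y}
drop 4:y onto {3:c}
drop 5:x onto {3:c}
drop 6:c onto {4:y, 5:x}
drop 7:y onto {6:c}
drop 8:x onto {6:c}
ground layer = {0:y, 1:a}
drop-orders for the pieces not yet dropped (sum over which currently-grounded one goes next):
  1 to go: {2} 1  {7} 1  {8} 1
  2 to go: {1,2} 1  {2,7} 2  {2,8} 2  {7,8} 2
  3 to go: {1,2,7} 3  {1,2,8} 3  {2,7,8} 6  {6,7,8} 2
  4 to go: {1,2,7,8} 12  {2,6,7,8} 8  {4,6,7,8} 2  {5,6,7,8} 2
  5 to go: {1,2,6,7,8} 20  {2,4,6,7,8} 10  {2,5,6,7,8} 10  {4,5,6,7,8} 4
  6 to go: {1,2,4,6,7,8} 30  {1,2,5,6,7,8} 30  {2,4,5,6,7,8} 24  {3,4,5,6,7,8} 4
  7 to go: {0,3,4,5,6,7,8} 4  {1,2,4,5,6,7,8} 84  {2,3,4,5,6,7,8} 28
  if 0:y drops first: 112 orders
  if 1:a drops first: 32 orders
heap linearizations: 144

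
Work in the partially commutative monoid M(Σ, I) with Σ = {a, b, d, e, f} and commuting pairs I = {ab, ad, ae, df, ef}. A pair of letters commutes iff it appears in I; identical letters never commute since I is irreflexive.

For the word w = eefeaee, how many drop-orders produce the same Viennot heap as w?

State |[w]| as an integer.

piece 0:e — minimal
piece 1:e rests on {0:e}
piece 2:f — minimal
piece 3:e rests on {1:e}
piece 4:a rests on {2:f}
piece 5:e rests on {3:e}
piece 6:e rests on {5:e}
minimal pieces: {0:e, 2:f}
ways to finish when only these pieces remain (= sum over removing one remaining piece with nothing left below it):
  1 left: {4}→1  {6}→1
  2 left: {2,4}→1  {4,6}→2  {5,6}→1
  3 left: {2,4,6}→3  {3,5,6}→1  {4,5,6}→3
  4 left: {1,3,5,6}→1  {2,4,5,6}→6  {3,4,5,6}→4
  5 left: {0,1,3,5,6}→1  {1,3,4,5,6}→5  {2,3,4,5,6}→10
  placing 0:e first → 15 extensions
  placing 2:f first → 6 extensions
total linear extensions = 21

21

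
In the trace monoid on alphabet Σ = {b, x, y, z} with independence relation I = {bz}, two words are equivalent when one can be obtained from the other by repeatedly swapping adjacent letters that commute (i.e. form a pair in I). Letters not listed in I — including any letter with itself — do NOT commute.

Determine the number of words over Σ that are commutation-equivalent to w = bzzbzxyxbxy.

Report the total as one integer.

10

#0=b has no predecessor
#1=z has no predecessor
#2=z depends on [1:z]
#3=b depends on [0:b]
#4=z depends on [2:z]
#5=x depends on [3:b, 4:z]
#6=y depends on [5:x]
#7=x depends on [6:y]
#8=b depends on [7:x]
#9=x depends on [8:b]
#10=y depends on [9:x]
sources: [0:b, 1:z]
N(rest) = Σ N(rest − s) over sources s of rest; N(one piece) = 1:
  size 1 → [10]=1
  size 2 → [9,10]=1
  size 3 → [8,9,10]=1
  size 4 → [7,8,9,10]=1
  size 5 → [6,7,8,9,10]=1
  size 6 → [5,6,7,8,9,10]=1
  size 7 → [3,5,6,7,8,9,10]=1  [4,5,6,7,8,9,10]=1
  size 8 → [0,3,5,6,7,8,9,10]=1  [2,4,5,6,7,8,9,10]=1  [3,4,5,6,7,8,9,10]=2
  size 9 → [0,3,4,5,6,7,8,9,10]=3  [1,2,4,5,6,7,8,9,10]=1  [2,3,4,5,6,7,8,9,10]=3
  first=0(b) contributes 4
  first=1(z) contributes 6
|[w]| = 10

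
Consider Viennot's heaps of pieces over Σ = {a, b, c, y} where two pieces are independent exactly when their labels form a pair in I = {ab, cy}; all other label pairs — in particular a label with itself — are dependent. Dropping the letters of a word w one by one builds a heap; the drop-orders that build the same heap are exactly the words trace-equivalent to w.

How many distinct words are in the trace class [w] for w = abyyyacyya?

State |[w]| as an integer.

piece 0:a — minimal
piece 1:b — minimal
piece 2:y rests on {0:a, 1:b}
piece 3:y rests on {2:y}
piece 4:y rests on {3:y}
piece 5:a rests on {4:y}
piece 6:c rests on {5:a}
piece 7:y rests on {5:a}
piece 8:y rests on {7:y}
piece 9:a rests on {6:c, 8:y}
minimal pieces: {0:a, 1:b}
ways to finish when only these pieces remain (= sum over removing one remaining piece with nothing left below it):
  1 left: {9}→1
  2 left: {6,9}→1  {8,9}→1
  3 left: {6,8,9}→2  {7,8,9}→1
  4 left: {6,7,8,9}→3
  5 left: {5,6,7,8,9}→3
  6 left: {4,5,6,7,8,9}→3
  7 left: {3,4,5,6,7,8,9}→3
  8 left: {2,3,4,5,6,7,8,9}→3
  placing 0:a first → 3 extensions
  placing 1:b first → 3 extensions
total linear extensions = 6

6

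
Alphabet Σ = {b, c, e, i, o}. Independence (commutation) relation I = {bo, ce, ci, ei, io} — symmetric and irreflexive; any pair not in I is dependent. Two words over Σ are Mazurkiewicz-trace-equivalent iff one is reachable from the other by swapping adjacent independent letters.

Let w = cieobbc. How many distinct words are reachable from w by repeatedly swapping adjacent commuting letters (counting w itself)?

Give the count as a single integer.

0(c) covers ∅
1(i) covers ∅
2(e) covers ∅
3(o) covers 0:c, 2:e
4(b) covers 0:c, 1:i, 2:e
5(b) covers 4:b
6(c) covers 3:o, 5:b
floor of heap: 0:c, 1:i, 2:e
completions by unplaced set U, small U first (add the entries for U minus each lowest piece of U):
  |U|=1: {6}:1
  |U|=2: {3,6}:1  {5,6}:1
  |U|=3: {3,5,6}:2  {4,5,6}:1
  |U|=4: {1,4,5,6}:1  {3,4,5,6}:3
  |U|=5: {0,3,4,5,6}:3  {1,3,4,5,6}:4  {2,3,4,5,6}:3
  start at 0(c): 7
  start at 1(i): 6
  start at 2(e): 7
sum over floor = 20

20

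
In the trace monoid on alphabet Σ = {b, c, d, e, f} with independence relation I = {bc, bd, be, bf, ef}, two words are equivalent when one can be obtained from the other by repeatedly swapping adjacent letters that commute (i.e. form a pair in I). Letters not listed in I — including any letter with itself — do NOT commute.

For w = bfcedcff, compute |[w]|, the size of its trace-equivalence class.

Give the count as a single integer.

piece 0:b — minimal
piece 1:f — minimal
piece 2:c rests on {1:f}
piece 3:e rests on {2:c}
piece 4:d rests on {3:e}
piece 5:c rests on {4:d}
piece 6:f rests on {5:c}
piece 7:f rests on {6:f}
minimal pieces: {0:b, 1:f}
ways to finish when only these pieces remain (= sum over removing one remaining piece with nothing left below it):
  1 left: {0}→1  {7}→1
  2 left: {0,7}→2  {6,7}→1
  3 left: {0,6,7}→3  {5,6,7}→1
  4 left: {0,5,6,7}→4  {4,5,6,7}→1
  5 left: {0,4,5,6,7}→5  {3,4,5,6,7}→1
  6 left: {0,3,4,5,6,7}→6  {2,3,4,5,6,7}→1
  placing 0:b first → 1 extensions
  placing 1:f first → 7 extensions
total linear extensions = 8

8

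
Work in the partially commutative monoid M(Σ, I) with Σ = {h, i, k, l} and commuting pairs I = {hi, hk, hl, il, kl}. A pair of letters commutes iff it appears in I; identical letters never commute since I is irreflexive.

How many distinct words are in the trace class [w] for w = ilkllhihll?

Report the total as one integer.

2520

#0=i has no predecessor
#1=l has no predecessor
#2=k depends on [0:i]
#3=l depends on [1:l]
#4=l depends on [3:l]
#5=h has no predecessor
#6=i depends on [2:k]
#7=h depends on [5:h]
#8=l depends on [4:l]
#9=l depends on [8:l]
sources: [0:i, 1:l, 5:h]
N(rest) = Σ N(rest − s) over sources s of rest; N(one piece) = 1:
  size 1 → [6]=1  [7]=1  [9]=1
  size 2 → [2,6]=1  [5,7]=1  [6,7]=2  [6,9]=2  [7,9]=2  [8,9]=1
  size 3 → [0,2,6]=1  [2,6,7]=3  [2,6,9]=3  [4,8,9]=1  [5,6,7]=3  [5,7,9]=3  [6,7,9]=6  [6,8,9]=3  [7,8,9]=3
  size 4 → [0,2,6,7]=4  [0,2,6,9]=4  [2,5,6,7]=6  [2,6,7,9]=12  [2,6,8,9]=6  [3,4,8,9]=1  [4,6,8,9]=4  [4,7,8,9]=4  [5,6,7,9]=12  [5,7,8,9]=6  [6,7,8,9]=12
  size 5 → [0,2,5,6,7]=10  [0,2,6,7,9]=20  [0,2,6,8,9]=10  [1,3,4,8,9]=1  [2,4,6,8,9]=10  [2,5,6,7,9]=30  [2,6,7,8,9]=30  [3,4,6,8,9]=5  [3,4,7,8,9]=5  [4,5,7,8,9]=10  [4,6,7,8,9]=20  [5,6,7,8,9]=30
  size 6 → [0,2,4,6,8,9]=20  [0,2,5,6,7,9]=60  [0,2,6,7,8,9]=60  [1,3,4,6,8,9]=6  [1,3,4,7,8,9]=6  [2,3,4,6,8,9]=15  [2,4,6,7,8,9]=60  [2,5,6,7,8,9]=90  [3,4,5,7,8,9]=15  [3,4,6,7,8,9]=30  [4,5,6,7,8,9]=60
  size 7 → [0,2,3,4,6,8,9]=35  [0,2,4,6,7,8,9]=140  [0,2,5,6,7,8,9]=210  [1,2,3,4,6,8,9]=21  [1,3,4,5,7,8,9]=21  [1,3,4,6,7,8,9]=42  [2,3,4,6,7,8,9]=105  [2,4,5,6,7,8,9]=210  [3,4,5,6,7,8,9]=105
  size 8 → [0,1,2,3,4,6,8,9]=56  [0,2,3,4,6,7,8,9]=280  [0,2,4,5,6,7,8,9]=560  [1,2,3,4,6,7,8,9]=168  [1,3,4,5,6,7,8,9]=168  [2,3,4,5,6,7,8,9]=420
  first=0(i) contributes 756
  first=1(l) contributes 1260
  first=5(h) contributes 504
|[w]| = 2520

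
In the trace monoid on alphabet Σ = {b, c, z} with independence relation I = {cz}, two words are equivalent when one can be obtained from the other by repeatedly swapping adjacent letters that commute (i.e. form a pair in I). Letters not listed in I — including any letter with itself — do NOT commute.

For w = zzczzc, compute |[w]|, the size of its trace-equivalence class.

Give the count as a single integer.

15

#0=z has no predecessor
#1=z depends on [0:z]
#2=c has no predecessor
#3=z depends on [1:z]
#4=z depends on [3:z]
#5=c depends on [2:c]
sources: [0:z, 2:c]
N(rest) = Σ N(rest − s) over sources s of rest; N(one piece) = 1:
  size 1 → [4]=1  [5]=1
  size 2 → [2,5]=1  [3,4]=1  [4,5]=2
  size 3 → [1,3,4]=1  [2,4,5]=3  [3,4,5]=3
  size 4 → [0,1,3,4]=1  [1,3,4,5]=4  [2,3,4,5]=6
  first=0(z) contributes 10
  first=2(c) contributes 5
|[w]| = 15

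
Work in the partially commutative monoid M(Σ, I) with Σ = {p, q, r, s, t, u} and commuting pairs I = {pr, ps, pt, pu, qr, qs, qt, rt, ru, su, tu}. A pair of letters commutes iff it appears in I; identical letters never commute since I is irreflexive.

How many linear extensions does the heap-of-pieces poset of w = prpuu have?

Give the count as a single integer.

30

drop 0:p onto floor
drop 1:r onto floor
drop 2:p onto {0:p}
drop 3:u onto floor
drop 4:u onto {3:u}
ground layer = {0:p, 1:r, 3:u}
drop-orders for the pieces not yet dropped (sum over which currently-grounded one goes next):
  1 to go: {1} 1  {2} 1  {4} 1
  2 to go: {0,2} 1  {1,2} 2  {1,4} 2  {2,4} 2  {3,4} 1
  3 to go: {0,1,2} 3  {0,2,4} 3  {1,2,4} 6  {1,3,4} 3  {2,3,4} 3
  if 0:p drops first: 12 orders
  if 1:r drops first: 6 orders
  if 3:u drops first: 12 orders
heap linearizations: 30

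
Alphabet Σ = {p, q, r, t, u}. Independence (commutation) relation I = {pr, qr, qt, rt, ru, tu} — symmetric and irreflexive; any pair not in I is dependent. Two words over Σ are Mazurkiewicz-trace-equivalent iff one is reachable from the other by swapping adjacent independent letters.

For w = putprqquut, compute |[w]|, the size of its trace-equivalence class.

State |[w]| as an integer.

#0=p has no predecessor
#1=u depends on [0:p]
#2=t depends on [0:p]
#3=p depends on [1:u, 2:t]
#4=r has no predecessor
#5=q depends on [3:p]
#6=q depends on [5:q]
#7=u depends on [6:q]
#8=u depends on [7:u]
#9=t depends on [3:p]
sources: [0:p, 4:r]
N(rest) = Σ N(rest − s) over sources s of rest; N(one piece) = 1:
  size 1 → [4]=1  [8]=1  [9]=1
  size 2 → [4,8]=2  [4,9]=2  [7,8]=1  [8,9]=2
  size 3 → [4,7,8]=3  [4,8,9]=6  [6,7,8]=1  [7,8,9]=3
  size 4 → [4,6,7,8]=4  [4,7,8,9]=12  [5,6,7,8]=1  [6,7,8,9]=4
  size 5 → [4,5,6,7,8]=5  [4,6,7,8,9]=20  [5,6,7,8,9]=5
  size 6 → [3,5,6,7,8,9]=5  [4,5,6,7,8,9]=30
  size 7 → [1,3,5,6,7,8,9]=5  [2,3,5,6,7,8,9]=5  [3,4,5,6,7,8,9]=35
  size 8 → [1,2,3,5,6,7,8,9]=10  [1,3,4,5,6,7,8,9]=40  [2,3,4,5,6,7,8,9]=40
  first=0(p) contributes 90
  first=4(r) contributes 10
|[w]| = 100

100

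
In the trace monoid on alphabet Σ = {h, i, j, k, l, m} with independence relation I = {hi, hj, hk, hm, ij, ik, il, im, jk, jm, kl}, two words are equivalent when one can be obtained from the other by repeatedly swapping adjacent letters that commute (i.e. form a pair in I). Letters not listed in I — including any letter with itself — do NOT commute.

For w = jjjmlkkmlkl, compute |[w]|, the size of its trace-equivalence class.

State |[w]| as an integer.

102

#0=j has no predecessor
#1=j depends on [0:j]
#2=j depends on [1:j]
#3=m has no predecessor
#4=l depends on [2:j, 3:m]
#5=k depends on [3:m]
#6=k depends on [5:k]
#7=m depends on [4:l, 6:k]
#8=l depends on [7:m]
#9=k depends on [7:m]
#10=l depends on [8:l]
sources: [0:j, 3:m]
N(rest) = Σ N(rest − s) over sources s of rest; N(one piece) = 1:
  size 1 → [9]=1  [10]=1
  size 2 → [8,10]=1  [9,10]=2
  size 3 → [8,9,10]=3
  size 4 → [7,8,9,10]=3
  size 5 → [4,7,8,9,10]=3  [6,7,8,9,10]=3
  size 6 → [2,4,7,8,9,10]=3  [4,6,7,8,9,10]=6  [5,6,7,8,9,10]=3
  size 7 → [1,2,4,7,8,9,10]=3  [2,4,6,7,8,9,10]=9  [4,5,6,7,8,9,10]=9
  size 8 → [0,1,2,4,7,8,9,10]=3  [1,2,4,6,7,8,9,10]=12  [2,4,5,6,7,8,9,10]=18  [3,4,5,6,7,8,9,10]=9
  size 9 → [0,1,2,4,6,7,8,9,10]=15  [1,2,4,5,6,7,8,9,10]=30  [2,3,4,5,6,7,8,9,10]=27
  first=0(j) contributes 57
  first=3(m) contributes 45
|[w]| = 102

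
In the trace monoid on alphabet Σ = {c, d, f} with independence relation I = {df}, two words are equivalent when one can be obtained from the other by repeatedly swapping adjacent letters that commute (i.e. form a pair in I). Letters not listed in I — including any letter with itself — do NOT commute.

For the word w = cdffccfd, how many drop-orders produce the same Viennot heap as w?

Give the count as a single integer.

piece 0:c — minimal
piece 1:d rests on {0:c}
piece 2:f rests on {0:c}
piece 3:f rests on {2:f}
piece 4:c rests on {1:d, 3:f}
piece 5:c rests on {4:c}
piece 6:f rests on {5:c}
piece 7:d rests on {5:c}
minimal pieces: {0:c}
ways to finish when only these pieces remain (= sum over removing one remaining piece with nothing left below it):
  1 left: {6}→1  {7}→1
  2 left: {6,7}→2
  3 left: {5,6,7}→2
  4 left: {4,5,6,7}→2
  5 left: {1,4,5,6,7}→2  {3,4,5,6,7}→2
  6 left: {1,3,4,5,6,7}→4  {2,3,4,5,6,7}→2
  placing 0:c first → 6 extensions

6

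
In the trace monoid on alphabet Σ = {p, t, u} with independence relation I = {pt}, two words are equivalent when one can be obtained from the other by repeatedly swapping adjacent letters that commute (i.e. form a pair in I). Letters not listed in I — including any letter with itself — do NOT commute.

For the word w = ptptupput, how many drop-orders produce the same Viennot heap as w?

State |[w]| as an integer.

#0=p has no predecessor
#1=t has no predecessor
#2=p depends on [0:p]
#3=t depends on [1:t]
#4=u depends on [2:p, 3:t]
#5=p depends on [4:u]
#6=p depends on [5:p]
#7=u depends on [6:p]
#8=t depends on [7:u]
sources: [0:p, 1:t]
N(rest) = Σ N(rest − s) over sources s of rest; N(one piece) = 1:
  size 1 → [8]=1
  size 2 → [7,8]=1
  size 3 → [6,7,8]=1
  size 4 → [5,6,7,8]=1
  size 5 → [4,5,6,7,8]=1
  size 6 → [2,4,5,6,7,8]=1  [3,4,5,6,7,8]=1
  size 7 → [0,2,4,5,6,7,8]=1  [1,3,4,5,6,7,8]=1  [2,3,4,5,6,7,8]=2
  first=0(p) contributes 3
  first=1(t) contributes 3
|[w]| = 6

6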